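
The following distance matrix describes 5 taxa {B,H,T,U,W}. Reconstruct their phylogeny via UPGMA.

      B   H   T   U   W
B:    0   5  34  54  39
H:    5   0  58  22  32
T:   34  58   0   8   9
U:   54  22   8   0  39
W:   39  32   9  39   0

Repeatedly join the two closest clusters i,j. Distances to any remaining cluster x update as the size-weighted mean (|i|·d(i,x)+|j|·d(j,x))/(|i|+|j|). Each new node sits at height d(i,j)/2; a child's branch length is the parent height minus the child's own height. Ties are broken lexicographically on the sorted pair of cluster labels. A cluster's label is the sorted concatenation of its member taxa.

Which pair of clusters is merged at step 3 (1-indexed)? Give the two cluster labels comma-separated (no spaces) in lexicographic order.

1. join B+H (d=5) ⇒ BH; edges |B|=5/2, |H|=5/2
  updated: d(BH,T)=46, d(BH,U)=38, d(BH,W)=71/2
2. join T+U (d=8) ⇒ TU; edges |T|=4, |U|=4
  updated: d(BH,TU)=42, d(TU,W)=24
3. join TU+W (d=24) ⇒ TUW; edges |TU|=8, |W|=12
  updated: d(BH,TUW)=239/6
4. join BH+TUW (d=239/6) ⇒ BHTUW; edges |BH|=209/12, |TUW|=95/12
final tree: ((B:5/2,H:5/2):209/12,((T:4,U:4):8,W:12):95/12)
total length: 175/3

TU,W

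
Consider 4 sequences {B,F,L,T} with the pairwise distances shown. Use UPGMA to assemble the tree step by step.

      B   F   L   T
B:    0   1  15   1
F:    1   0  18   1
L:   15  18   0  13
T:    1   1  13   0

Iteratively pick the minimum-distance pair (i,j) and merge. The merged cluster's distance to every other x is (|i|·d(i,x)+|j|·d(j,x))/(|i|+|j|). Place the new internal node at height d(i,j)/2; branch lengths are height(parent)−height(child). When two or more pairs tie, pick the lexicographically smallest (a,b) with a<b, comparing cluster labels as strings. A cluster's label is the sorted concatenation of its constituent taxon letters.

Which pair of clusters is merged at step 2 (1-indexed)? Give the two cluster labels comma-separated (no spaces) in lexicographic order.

BF,T

iteration 1: select B,F (d=1); attach at lengths (1/2, 1/2); label the merged cluster BF
  updated: d(BF,L)=33/2, d(BF,T)=1
iteration 2: select BF,T (d=1); attach at lengths (0, 1/2); label the merged cluster BFT
  updated: d(BFT,L)=46/3
iteration 3: select BFT,L (d=46/3); attach at lengths (43/6, 23/3); label the merged cluster BFLT
final tree: (((B:1/2,F:1/2):0,T:1/2):43/6,L:23/3)
total length: 49/3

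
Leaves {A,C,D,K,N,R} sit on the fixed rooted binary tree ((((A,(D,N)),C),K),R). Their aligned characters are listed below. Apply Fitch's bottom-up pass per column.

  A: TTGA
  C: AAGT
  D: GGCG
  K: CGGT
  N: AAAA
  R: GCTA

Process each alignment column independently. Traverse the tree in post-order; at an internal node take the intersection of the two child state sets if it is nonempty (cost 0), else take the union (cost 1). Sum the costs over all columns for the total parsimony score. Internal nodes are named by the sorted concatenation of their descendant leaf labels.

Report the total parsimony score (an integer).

14

[col 0] DN: children D:{G}, N:{A} ∪→ {A,G}; cost 1
[col 0] ADN: children A:{T}, DN:{A,G} ∪→ {A,G,T}; cost 1
[col 0] ACDN: children ADN:{A,G,T}, C:{A} ∩→ {A}; cost 0
[col 0] ACDKN: children ACDN:{A}, K:{C} ∪→ {A,C}; cost 1
[col 0] ACDKNR: children ACDKN:{A,C}, R:{G} ∪→ {A,C,G}; cost 1
[col 1] DN: children D:{G}, N:{A} ∪→ {A,G}; cost 1
[col 1] ADN: children A:{T}, DN:{A,G} ∪→ {A,G,T}; cost 1
[col 1] ACDN: children ADN:{A,G,T}, C:{A} ∩→ {A}; cost 0
[col 1] ACDKN: children ACDN:{A}, K:{G} ∪→ {A,G}; cost 1
[col 1] ACDKNR: children ACDKN:{A,G}, R:{C} ∪→ {A,C,G}; cost 1
[col 2] DN: children D:{C}, N:{A} ∪→ {A,C}; cost 1
[col 2] ADN: children A:{G}, DN:{A,C} ∪→ {A,C,G}; cost 1
[col 2] ACDN: children ADN:{A,C,G}, C:{G} ∩→ {G}; cost 0
[col 2] ACDKN: children ACDN:{G}, K:{G} ∩→ {G}; cost 0
[col 2] ACDKNR: children ACDKN:{G}, R:{T} ∪→ {G,T}; cost 1
[col 3] DN: children D:{G}, N:{A} ∪→ {A,G}; cost 1
[col 3] ADN: children A:{A}, DN:{A,G} ∩→ {A}; cost 0
[col 3] ACDN: children ADN:{A}, C:{T} ∪→ {A,T}; cost 1
[col 3] ACDKN: children ACDN:{A,T}, K:{T} ∩→ {T}; cost 0
[col 3] ACDKNR: children ACDKN:{T}, R:{A} ∪→ {A,T}; cost 1
per-site changes: [4, 4, 3, 3]; total = 14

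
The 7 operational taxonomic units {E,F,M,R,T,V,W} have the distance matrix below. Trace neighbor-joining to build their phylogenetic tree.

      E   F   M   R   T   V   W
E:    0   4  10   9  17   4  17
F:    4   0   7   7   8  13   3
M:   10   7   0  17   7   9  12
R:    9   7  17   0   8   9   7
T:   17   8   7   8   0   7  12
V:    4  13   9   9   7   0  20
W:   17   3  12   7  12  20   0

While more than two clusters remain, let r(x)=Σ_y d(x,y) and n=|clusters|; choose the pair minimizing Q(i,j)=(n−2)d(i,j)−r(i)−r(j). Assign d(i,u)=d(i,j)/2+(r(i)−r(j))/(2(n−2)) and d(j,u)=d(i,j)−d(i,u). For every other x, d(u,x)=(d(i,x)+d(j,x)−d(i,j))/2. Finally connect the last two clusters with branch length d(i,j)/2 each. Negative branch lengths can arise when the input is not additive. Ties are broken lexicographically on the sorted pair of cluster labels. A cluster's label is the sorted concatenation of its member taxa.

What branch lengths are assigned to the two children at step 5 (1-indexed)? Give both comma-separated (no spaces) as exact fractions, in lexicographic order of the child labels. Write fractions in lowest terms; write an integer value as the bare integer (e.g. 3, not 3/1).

1. join E+V (d=4, Q=-103) ⇒ EV; edges |E|=19/10, |V|=21/10
  updated: d(EV,F)=13/2, d(EV,M)=15/2, d(EV,R)=7, d(EV,T)=10, d(EV,W)=33/2
2. join F+W (d=3, Q=-70) ⇒ FW; edges |F|=-7/8, |W|=31/8
  updated: d(EV,FW)=10, d(FW,M)=8, d(FW,R)=11/2, d(FW,T)=17/2
3. join FW+R (d=11/2, Q=-53) ⇒ FRW; edges |FW|=11/6, |R|=11/3
  updated: d(EV,FRW)=23/4, d(FRW,M)=39/4, d(FRW,T)=11/2
4. join EV+FRW (d=23/4, Q=-131/4) ⇒ EFRVW; edges |EV|=55/16, |FRW|=37/16
  updated: d(EFRVW,M)=23/4, d(EFRVW,T)=39/8
5. join EFRVW+M (d=23/4, Q=-141/8) ⇒ EFMRVW; edges |EFRVW|=29/16, |M|=63/16
  updated: d(EFMRVW,T)=49/16
6. join EFMRVW+T (d=49/16) ⇒ EFMRTVW; edges |EFMRVW|=49/32, |T|=49/32
final tree: ((((E:19/10,V:21/10):55/16,((F:-7/8,W:31/8):11/6,R:11/3):37/16):29/16,M:63/16):49/32,T:49/32)
total length: 433/16

29/16,63/16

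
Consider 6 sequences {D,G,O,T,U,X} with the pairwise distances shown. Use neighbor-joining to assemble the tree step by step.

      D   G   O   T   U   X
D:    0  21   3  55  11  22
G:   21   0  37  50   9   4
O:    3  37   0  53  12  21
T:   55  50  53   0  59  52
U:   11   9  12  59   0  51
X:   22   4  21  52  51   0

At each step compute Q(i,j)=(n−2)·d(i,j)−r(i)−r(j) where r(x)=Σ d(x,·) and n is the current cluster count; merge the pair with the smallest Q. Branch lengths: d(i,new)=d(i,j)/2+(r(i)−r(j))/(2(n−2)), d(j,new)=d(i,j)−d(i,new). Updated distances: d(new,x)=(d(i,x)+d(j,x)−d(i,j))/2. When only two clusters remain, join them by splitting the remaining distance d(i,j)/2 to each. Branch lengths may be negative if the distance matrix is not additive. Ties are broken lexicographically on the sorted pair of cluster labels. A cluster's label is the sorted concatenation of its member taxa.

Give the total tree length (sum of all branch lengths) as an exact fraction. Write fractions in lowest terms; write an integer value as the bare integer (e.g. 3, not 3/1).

1229/16

1. join G+X (d=4, Q=-255) ⇒ GX; edges |G|=-13/8, |X|=45/8
  updated: d(D,GX)=39/2, d(GX,O)=27, d(GX,T)=49, d(GX,U)=28
2. join GX+T (d=49, Q=-385/2) ⇒ GTX; edges |GX|=109/12, |T|=479/12
  updated: d(D,GTX)=51/4, d(GTX,O)=31/2, d(GTX,U)=19
3. join D+O (d=3, Q=-205/4) ⇒ DO; edges |D|=9/16, |O|=39/16
  updated: d(DO,GTX)=101/8, d(DO,U)=10
4. join DO+GTX (d=101/8, Q=-333/8) ⇒ DGOTX; edges |DO|=29/16, |GTX|=173/16
  updated: d(DGOTX,U)=131/16
5. join DGOTX+U (d=131/16) ⇒ DGOTUX; edges |DGOTX|=131/32, |U|=131/32
final tree: (((D:9/16,O:39/16):29/16,((G:-13/8,X:45/8):109/12,T:479/12):173/16):131/32,U:131/32)
total length: 1229/16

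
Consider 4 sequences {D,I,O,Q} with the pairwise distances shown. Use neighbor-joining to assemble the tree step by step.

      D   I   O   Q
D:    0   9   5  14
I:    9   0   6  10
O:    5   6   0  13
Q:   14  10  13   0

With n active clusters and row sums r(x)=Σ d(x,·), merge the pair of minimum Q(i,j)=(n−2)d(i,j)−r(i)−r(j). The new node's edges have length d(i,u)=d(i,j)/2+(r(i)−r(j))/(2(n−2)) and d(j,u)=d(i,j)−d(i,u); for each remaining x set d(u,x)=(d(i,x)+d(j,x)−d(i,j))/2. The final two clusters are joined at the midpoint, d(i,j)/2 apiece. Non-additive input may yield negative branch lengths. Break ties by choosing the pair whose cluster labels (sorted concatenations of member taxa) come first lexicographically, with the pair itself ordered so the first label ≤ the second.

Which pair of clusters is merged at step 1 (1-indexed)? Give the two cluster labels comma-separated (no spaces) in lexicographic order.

D,O

iteration 1: select D,O (d=5, Q=-42); attach at lengths (7/2, 3/2); label the merged cluster DO
  updated: d(DO,I)=5, d(DO,Q)=11
iteration 2: select DO,I (d=5, Q=-26); attach at lengths (3, 2); label the merged cluster DIO
  updated: d(DIO,Q)=8
iteration 3: select DIO,Q (d=8); attach at lengths (4, 4); label the merged cluster DIOQ
final tree: (((D:7/2,O:3/2):3,I:2):4,Q:4)
total length: 18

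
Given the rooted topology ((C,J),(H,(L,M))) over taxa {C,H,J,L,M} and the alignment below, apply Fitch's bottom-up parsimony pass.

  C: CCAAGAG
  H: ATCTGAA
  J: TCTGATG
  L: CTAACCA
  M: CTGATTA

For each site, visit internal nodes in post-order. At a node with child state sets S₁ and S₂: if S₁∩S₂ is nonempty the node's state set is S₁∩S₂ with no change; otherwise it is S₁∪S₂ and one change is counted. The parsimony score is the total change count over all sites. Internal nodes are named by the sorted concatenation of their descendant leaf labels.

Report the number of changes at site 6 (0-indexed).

1

[col 0] CJ: children C:{C}, J:{T} ∪→ {C,T}; cost 1
[col 0] LM: children L:{C}, M:{C} ∩→ {C}; cost 0
[col 0] HLM: children H:{A}, LM:{C} ∪→ {A,C}; cost 1
[col 0] CHJLM: children CJ:{C,T}, HLM:{A,C} ∩→ {C}; cost 0
[col 1] CJ: children C:{C}, J:{C} ∩→ {C}; cost 0
[col 1] LM: children L:{T}, M:{T} ∩→ {T}; cost 0
[col 1] HLM: children H:{T}, LM:{T} ∩→ {T}; cost 0
[col 1] CHJLM: children CJ:{C}, HLM:{T} ∪→ {C,T}; cost 1
[col 2] CJ: children C:{A}, J:{T} ∪→ {A,T}; cost 1
[col 2] LM: children L:{A}, M:{G} ∪→ {A,G}; cost 1
[col 2] HLM: children H:{C}, LM:{A,G} ∪→ {A,C,G}; cost 1
[col 2] CHJLM: children CJ:{A,T}, HLM:{A,C,G} ∩→ {A}; cost 0
[col 3] CJ: children C:{A}, J:{G} ∪→ {A,G}; cost 1
[col 3] LM: children L:{A}, M:{A} ∩→ {A}; cost 0
[col 3] HLM: children H:{T}, LM:{A} ∪→ {A,T}; cost 1
[col 3] CHJLM: children CJ:{A,G}, HLM:{A,T} ∩→ {A}; cost 0
[col 4] CJ: children C:{G}, J:{A} ∪→ {A,G}; cost 1
[col 4] LM: children L:{C}, M:{T} ∪→ {C,T}; cost 1
[col 4] HLM: children H:{G}, LM:{C,T} ∪→ {C,G,T}; cost 1
[col 4] CHJLM: children CJ:{A,G}, HLM:{C,G,T} ∩→ {G}; cost 0
[col 5] CJ: children C:{A}, J:{T} ∪→ {A,T}; cost 1
[col 5] LM: children L:{C}, M:{T} ∪→ {C,T}; cost 1
[col 5] HLM: children H:{A}, LM:{C,T} ∪→ {A,C,T}; cost 1
[col 5] CHJLM: children CJ:{A,T}, HLM:{A,C,T} ∩→ {A,T}; cost 0
[col 6] CJ: children C:{G}, J:{G} ∩→ {G}; cost 0
[col 6] LM: children L:{A}, M:{A} ∩→ {A}; cost 0
[col 6] HLM: children H:{A}, LM:{A} ∩→ {A}; cost 0
[col 6] CHJLM: children CJ:{G}, HLM:{A} ∪→ {A,G}; cost 1
per-site changes: [2, 1, 3, 2, 3, 3, 1]; total = 15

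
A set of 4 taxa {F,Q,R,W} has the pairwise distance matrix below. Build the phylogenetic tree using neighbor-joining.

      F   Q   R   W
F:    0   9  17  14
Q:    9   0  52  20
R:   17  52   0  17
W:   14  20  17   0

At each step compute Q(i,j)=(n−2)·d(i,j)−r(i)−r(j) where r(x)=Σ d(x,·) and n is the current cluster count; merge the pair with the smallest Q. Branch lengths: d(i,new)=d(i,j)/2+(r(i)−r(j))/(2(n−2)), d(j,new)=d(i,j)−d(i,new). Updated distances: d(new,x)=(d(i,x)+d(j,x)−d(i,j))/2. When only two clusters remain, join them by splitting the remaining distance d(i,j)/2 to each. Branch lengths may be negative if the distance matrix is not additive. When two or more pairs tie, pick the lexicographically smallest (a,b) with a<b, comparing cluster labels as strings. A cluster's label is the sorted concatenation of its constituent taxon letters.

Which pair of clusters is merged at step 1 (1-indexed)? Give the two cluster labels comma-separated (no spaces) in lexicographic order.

step 1: merge (F,Q) at d=9, Q=-103; branch lengths F→-23/4, Q→59/4; new cluster FQ
  updated: d(FQ,R)=30, d(FQ,W)=25/2
step 2: merge (FQ,R) at d=30, Q=-119/2; branch lengths FQ→51/4, R→69/4; new cluster FQR
  updated: d(FQR,W)=-1/4
step 3: merge (FQR,W) at d=-1/4; branch lengths FQR→-1/8, W→-1/8; new cluster FQRW
final tree: (((F:-23/4,Q:59/4):51/4,R:69/4):-1/8,W:-1/8)
total length: 155/4

F,Q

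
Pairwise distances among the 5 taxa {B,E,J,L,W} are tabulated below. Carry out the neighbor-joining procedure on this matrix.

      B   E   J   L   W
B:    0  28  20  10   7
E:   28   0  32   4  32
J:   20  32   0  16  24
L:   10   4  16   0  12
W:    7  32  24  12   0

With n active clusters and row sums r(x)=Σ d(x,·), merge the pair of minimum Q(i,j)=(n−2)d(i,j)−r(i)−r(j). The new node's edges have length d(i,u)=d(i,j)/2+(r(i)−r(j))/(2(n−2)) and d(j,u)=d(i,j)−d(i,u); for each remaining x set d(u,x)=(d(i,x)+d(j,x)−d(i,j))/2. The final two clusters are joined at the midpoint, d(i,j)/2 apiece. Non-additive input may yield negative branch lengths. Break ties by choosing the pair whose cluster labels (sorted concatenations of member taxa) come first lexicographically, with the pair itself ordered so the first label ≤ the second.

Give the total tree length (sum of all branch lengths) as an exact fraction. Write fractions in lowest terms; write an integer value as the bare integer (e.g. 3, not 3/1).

step 1: merge (E,L) at d=4, Q=-126; branch lengths E→11, L→-7; new cluster EL
  updated: d(B,EL)=17, d(EL,J)=22, d(EL,W)=20
step 2: merge (B,W) at d=7, Q=-81; branch lengths B→7/4, W→21/4; new cluster BW
  updated: d(BW,EL)=15, d(BW,J)=37/2
step 3: merge (BW,EL) at d=15, Q=-111/2; branch lengths BW→23/4, EL→37/4; new cluster BELW
  updated: d(BELW,J)=51/4
step 4: merge (BELW,J) at d=51/4; branch lengths BELW→51/8, J→51/8; new cluster BEJLW
final tree: (((B:7/4,W:21/4):23/4,(E:11,L:-7):37/4):51/8,J:51/8)
total length: 155/4

155/4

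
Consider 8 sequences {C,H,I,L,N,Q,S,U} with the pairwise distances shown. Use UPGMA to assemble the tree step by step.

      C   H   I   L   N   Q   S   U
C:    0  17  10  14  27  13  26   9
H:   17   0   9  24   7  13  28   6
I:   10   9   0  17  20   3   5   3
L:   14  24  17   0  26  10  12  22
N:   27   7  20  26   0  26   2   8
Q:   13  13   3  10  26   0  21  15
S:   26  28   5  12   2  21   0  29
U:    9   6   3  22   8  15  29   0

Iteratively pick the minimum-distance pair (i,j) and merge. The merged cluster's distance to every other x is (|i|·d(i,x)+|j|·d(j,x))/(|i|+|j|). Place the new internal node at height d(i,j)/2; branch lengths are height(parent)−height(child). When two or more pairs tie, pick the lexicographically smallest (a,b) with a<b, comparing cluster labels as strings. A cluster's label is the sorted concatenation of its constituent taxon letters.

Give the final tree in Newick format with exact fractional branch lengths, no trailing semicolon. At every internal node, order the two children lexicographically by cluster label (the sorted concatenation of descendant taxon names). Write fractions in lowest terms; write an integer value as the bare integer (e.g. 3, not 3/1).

(((C:49/8,((H:3,U:3):2,(I:3/2,Q:3/2):7/2):9/8):103/40,L:87/10):131/120,(N:1,S:1):211/24)

1. join N+S (d=2) ⇒ NS; edges |N|=1, |S|=1
  updated: d(C,NS)=53/2, d(H,NS)=35/2, d(I,NS)=25/2, d(L,NS)=19, d(NS,Q)=47/2, d(NS,U)=37/2
2. join I+Q (d=3) ⇒ IQ; edges |I|=3/2, |Q|=3/2
  updated: d(C,IQ)=23/2, d(H,IQ)=11, d(IQ,L)=27/2, d(IQ,NS)=18, d(IQ,U)=9
3. join H+U (d=6) ⇒ HU; edges |H|=3, |U|=3
  updated: d(C,HU)=13, d(HU,IQ)=10, d(HU,L)=23, d(HU,NS)=18
4. join HU+IQ (d=10) ⇒ HIQU; edges |HU|=2, |IQ|=7/2
  updated: d(C,HIQU)=49/4, d(HIQU,L)=73/4, d(HIQU,NS)=18
5. join C+HIQU (d=49/4) ⇒ CHIQU; edges |C|=49/8, |HIQU|=9/8
  updated: d(CHIQU,L)=87/5, d(CHIQU,NS)=197/10
6. join CHIQU+L (d=87/5) ⇒ CHILQU; edges |CHIQU|=103/40, |L|=87/10
  updated: d(CHILQU,NS)=235/12
7. join CHILQU+NS (d=235/12) ⇒ CHILNQSU; edges |CHILQU|=131/120, |NS|=211/24
final tree: (((C:49/8,((H:3,U:3):2,(I:3/2,Q:3/2):7/2):9/8):103/40,L:87/10):131/120,(N:1,S:1):211/24)
total length: 5389/120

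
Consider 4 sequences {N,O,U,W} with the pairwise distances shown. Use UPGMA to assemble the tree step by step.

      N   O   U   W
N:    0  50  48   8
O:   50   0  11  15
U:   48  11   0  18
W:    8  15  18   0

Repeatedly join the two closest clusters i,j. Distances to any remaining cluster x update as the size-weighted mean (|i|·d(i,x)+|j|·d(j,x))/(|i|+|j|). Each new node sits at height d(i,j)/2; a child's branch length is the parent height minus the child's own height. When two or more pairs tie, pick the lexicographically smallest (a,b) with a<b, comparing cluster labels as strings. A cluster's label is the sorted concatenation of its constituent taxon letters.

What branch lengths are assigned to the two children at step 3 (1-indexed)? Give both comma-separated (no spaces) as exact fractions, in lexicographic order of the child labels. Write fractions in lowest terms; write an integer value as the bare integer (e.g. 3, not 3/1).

1. join N+W (d=8) ⇒ NW; edges |N|=4, |W|=4
  updated: d(NW,O)=65/2, d(NW,U)=33
2. join O+U (d=11) ⇒ OU; edges |O|=11/2, |U|=11/2
  updated: d(NW,OU)=131/4
3. join NW+OU (d=131/4) ⇒ NOUW; edges |NW|=99/8, |OU|=87/8
final tree: ((N:4,W:4):99/8,(O:11/2,U:11/2):87/8)
total length: 169/4

99/8,87/8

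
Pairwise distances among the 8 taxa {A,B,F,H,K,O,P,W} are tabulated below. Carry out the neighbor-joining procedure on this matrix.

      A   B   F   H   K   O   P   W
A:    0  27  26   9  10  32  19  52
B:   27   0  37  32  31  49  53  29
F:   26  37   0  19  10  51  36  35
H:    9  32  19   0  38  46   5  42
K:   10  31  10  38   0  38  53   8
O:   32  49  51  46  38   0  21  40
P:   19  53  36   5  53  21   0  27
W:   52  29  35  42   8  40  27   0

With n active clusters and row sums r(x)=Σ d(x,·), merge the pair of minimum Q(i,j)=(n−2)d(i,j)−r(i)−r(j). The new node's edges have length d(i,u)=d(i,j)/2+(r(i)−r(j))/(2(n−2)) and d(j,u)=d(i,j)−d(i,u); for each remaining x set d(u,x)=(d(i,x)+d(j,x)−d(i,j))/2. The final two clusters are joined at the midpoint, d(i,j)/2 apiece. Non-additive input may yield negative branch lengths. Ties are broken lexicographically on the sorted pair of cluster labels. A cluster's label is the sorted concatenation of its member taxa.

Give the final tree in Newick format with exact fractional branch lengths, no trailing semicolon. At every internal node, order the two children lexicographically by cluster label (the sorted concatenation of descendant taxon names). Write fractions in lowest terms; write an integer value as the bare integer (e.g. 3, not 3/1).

(((A:129/32,(H:7/12,P:53/12):239/32):75/32,(B:149/8,(F:183/16,(K:-8/5,W:48/5):113/16):29/8):219/32):749/64,O:749/64)

step 1: merge (H,P) at d=5, Q=-375; branch lengths H→7/12, P→53/12; new cluster HP
  updated: d(A,HP)=23/2, d(B,HP)=40, d(F,HP)=25, d(HP,K)=43, d(HP,O)=31, d(HP,W)=32
step 2: merge (K,W) at d=8, Q=-296; branch lengths K→-8/5, W→48/5; new cluster KW
  updated: d(A,KW)=27, d(B,KW)=26, d(F,KW)=37/2, d(HP,KW)=67/2, d(KW,O)=35
step 3: merge (F,KW) at d=37/2, Q=-447/2; branch lengths F→183/16, KW→113/16; new cluster FKW
  updated: d(A,FKW)=69/4, d(B,FKW)=89/4, d(FKW,HP)=20, d(FKW,O)=135/4
step 4: merge (B,FKW) at d=89/4, Q=-659/4; branch lengths B→149/8, FKW→29/8; new cluster BFKW
  updated: d(A,BFKW)=11, d(BFKW,HP)=151/8, d(BFKW,O)=121/4
step 5: merge (A,HP) at d=23/2, Q=-743/8; branch lengths A→129/32, HP→239/32; new cluster AHP
  updated: d(AHP,BFKW)=147/16, d(AHP,O)=103/4
step 6: merge (AHP,BFKW) at d=147/16, Q=-1043/16; branch lengths AHP→75/32, BFKW→219/32; new cluster ABFHKPW
  updated: d(ABFHKPW,O)=749/32
step 7: merge (ABFHKPW,O) at d=749/32; branch lengths ABFHKPW→749/64, O→749/64; new cluster ABFHKOPW
final tree: (((A:129/32,(H:7/12,P:53/12):239/32):75/32,(B:149/8,(F:183/16,(K:-8/5,W:48/5):113/16):29/8):219/32):749/64,O:749/64)
total length: 3131/32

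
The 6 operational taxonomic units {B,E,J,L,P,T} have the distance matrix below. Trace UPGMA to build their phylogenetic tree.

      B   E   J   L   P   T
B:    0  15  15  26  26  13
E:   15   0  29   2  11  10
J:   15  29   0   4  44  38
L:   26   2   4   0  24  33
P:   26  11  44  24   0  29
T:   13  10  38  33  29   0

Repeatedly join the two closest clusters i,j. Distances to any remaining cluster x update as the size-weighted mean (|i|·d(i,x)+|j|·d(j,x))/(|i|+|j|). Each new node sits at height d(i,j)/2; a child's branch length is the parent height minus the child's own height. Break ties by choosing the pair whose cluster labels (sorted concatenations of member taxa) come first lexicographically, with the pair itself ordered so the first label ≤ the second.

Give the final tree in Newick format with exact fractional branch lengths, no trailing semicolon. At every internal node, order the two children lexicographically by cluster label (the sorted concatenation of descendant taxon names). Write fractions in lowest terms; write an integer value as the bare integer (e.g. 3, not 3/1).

step 1: merge (E,L) at d=2; branch lengths E→1, L→1; new cluster EL
  updated: d(B,EL)=41/2, d(EL,J)=33/2, d(EL,P)=35/2, d(EL,T)=43/2
step 2: merge (B,T) at d=13; branch lengths B→13/2, T→13/2; new cluster BT
  updated: d(BT,EL)=21, d(BT,J)=53/2, d(BT,P)=55/2
step 3: merge (EL,J) at d=33/2; branch lengths EL→29/4, J→33/4; new cluster EJL
  updated: d(BT,EJL)=137/6, d(EJL,P)=79/3
step 4: merge (BT,EJL) at d=137/6; branch lengths BT→59/12, EJL→19/6; new cluster BEJLT
  updated: d(BEJLT,P)=134/5
step 5: merge (BEJLT,P) at d=134/5; branch lengths BEJLT→119/60, P→67/5; new cluster BEJLPT
final tree: (((B:13/2,T:13/2):59/12,((E:1,L:1):29/4,J:33/4):19/6):119/60,P:67/5)
total length: 1619/30

(((B:13/2,T:13/2):59/12,((E:1,L:1):29/4,J:33/4):19/6):119/60,P:67/5)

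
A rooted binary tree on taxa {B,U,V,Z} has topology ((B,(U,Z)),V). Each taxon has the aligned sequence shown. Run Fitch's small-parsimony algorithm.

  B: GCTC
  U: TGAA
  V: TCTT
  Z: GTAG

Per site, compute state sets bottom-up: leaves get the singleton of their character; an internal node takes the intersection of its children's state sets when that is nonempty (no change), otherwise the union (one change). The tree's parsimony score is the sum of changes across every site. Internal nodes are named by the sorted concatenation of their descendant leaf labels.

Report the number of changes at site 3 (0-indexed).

UZ@0: {T} ∪ {G} = {G,T} (union, +1)
BUZ@0: {G} ∩ {G,T} = {G} (intersection, +0)
BUVZ@0: {G} ∪ {T} = {G,T} (union, +1)
UZ@1: {G} ∪ {T} = {G,T} (union, +1)
BUZ@1: {C} ∪ {G,T} = {C,G,T} (union, +1)
BUVZ@1: {C,G,T} ∩ {C} = {C} (intersection, +0)
UZ@2: {A} ∩ {A} = {A} (intersection, +0)
BUZ@2: {T} ∪ {A} = {A,T} (union, +1)
BUVZ@2: {A,T} ∩ {T} = {T} (intersection, +0)
UZ@3: {A} ∪ {G} = {A,G} (union, +1)
BUZ@3: {C} ∪ {A,G} = {A,C,G} (union, +1)
BUVZ@3: {A,C,G} ∪ {T} = {A,C,G,T} (union, +1)
per-site changes: [2, 2, 1, 3]; total = 8

3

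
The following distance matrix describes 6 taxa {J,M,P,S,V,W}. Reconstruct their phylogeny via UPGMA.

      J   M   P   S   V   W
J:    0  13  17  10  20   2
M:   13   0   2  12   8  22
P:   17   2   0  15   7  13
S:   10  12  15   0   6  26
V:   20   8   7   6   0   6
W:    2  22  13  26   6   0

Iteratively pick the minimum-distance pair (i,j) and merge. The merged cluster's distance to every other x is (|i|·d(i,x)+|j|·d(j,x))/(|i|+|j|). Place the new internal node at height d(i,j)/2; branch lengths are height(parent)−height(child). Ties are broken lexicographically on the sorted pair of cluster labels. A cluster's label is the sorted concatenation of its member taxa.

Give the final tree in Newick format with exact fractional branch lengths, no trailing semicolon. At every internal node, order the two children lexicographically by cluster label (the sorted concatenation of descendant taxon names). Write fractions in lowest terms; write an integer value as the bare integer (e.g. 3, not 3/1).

1. join J+W (d=2) ⇒ JW; edges |J|=1, |W|=1
  updated: d(JW,M)=35/2, d(JW,P)=15, d(JW,S)=18, d(JW,V)=13
2. join M+P (d=2) ⇒ MP; edges |M|=1, |P|=1
  updated: d(JW,MP)=65/4, d(MP,S)=27/2, d(MP,V)=15/2
3. join S+V (d=6) ⇒ SV; edges |S|=3, |V|=3
  updated: d(JW,SV)=31/2, d(MP,SV)=21/2
4. join MP+SV (d=21/2) ⇒ MPSV; edges |MP|=17/4, |SV|=9/4
  updated: d(JW,MPSV)=127/8
5. join JW+MPSV (d=127/8) ⇒ JMPSVW; edges |JW|=111/16, |MPSV|=43/16
final tree: ((J:1,W:1):111/16,((M:1,P:1):17/4,(S:3,V:3):9/4):43/16)
total length: 209/8

((J:1,W:1):111/16,((M:1,P:1):17/4,(S:3,V:3):9/4):43/16)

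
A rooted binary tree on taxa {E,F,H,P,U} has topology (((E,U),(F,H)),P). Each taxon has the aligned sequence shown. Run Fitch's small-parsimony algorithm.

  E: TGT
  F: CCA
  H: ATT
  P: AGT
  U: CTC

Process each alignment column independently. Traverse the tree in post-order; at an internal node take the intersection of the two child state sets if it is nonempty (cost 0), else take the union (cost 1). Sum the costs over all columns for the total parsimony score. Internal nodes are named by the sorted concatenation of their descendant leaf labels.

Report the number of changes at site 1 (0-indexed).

3

[col 0] EU: children E:{T}, U:{C} ∪→ {C,T}; cost 1
[col 0] FH: children F:{C}, H:{A} ∪→ {A,C}; cost 1
[col 0] EFHU: children EU:{C,T}, FH:{A,C} ∩→ {C}; cost 0
[col 0] EFHPU: children EFHU:{C}, P:{A} ∪→ {A,C}; cost 1
[col 1] EU: children E:{G}, U:{T} ∪→ {G,T}; cost 1
[col 1] FH: children F:{C}, H:{T} ∪→ {C,T}; cost 1
[col 1] EFHU: children EU:{G,T}, FH:{C,T} ∩→ {T}; cost 0
[col 1] EFHPU: children EFHU:{T}, P:{G} ∪→ {G,T}; cost 1
[col 2] EU: children E:{T}, U:{C} ∪→ {C,T}; cost 1
[col 2] FH: children F:{A}, H:{T} ∪→ {A,T}; cost 1
[col 2] EFHU: children EU:{C,T}, FH:{A,T} ∩→ {T}; cost 0
[col 2] EFHPU: children EFHU:{T}, P:{T} ∩→ {T}; cost 0
per-site changes: [3, 3, 2]; total = 8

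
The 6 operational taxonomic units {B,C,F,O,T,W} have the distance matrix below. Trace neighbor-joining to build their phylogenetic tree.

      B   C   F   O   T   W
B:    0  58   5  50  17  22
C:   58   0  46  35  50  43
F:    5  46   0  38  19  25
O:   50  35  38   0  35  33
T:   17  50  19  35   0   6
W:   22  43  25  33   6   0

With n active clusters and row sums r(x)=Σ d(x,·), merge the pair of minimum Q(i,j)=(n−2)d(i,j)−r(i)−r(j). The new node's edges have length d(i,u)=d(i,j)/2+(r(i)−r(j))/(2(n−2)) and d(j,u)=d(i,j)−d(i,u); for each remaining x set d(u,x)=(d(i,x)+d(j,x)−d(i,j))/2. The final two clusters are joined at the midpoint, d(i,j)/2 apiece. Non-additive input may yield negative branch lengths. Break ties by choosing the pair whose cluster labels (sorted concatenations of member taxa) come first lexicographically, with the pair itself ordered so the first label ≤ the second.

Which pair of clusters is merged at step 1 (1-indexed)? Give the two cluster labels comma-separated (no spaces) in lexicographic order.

1. join C+O (d=35, Q=-283) ⇒ CO; edges |C|=181/8, |O|=99/8
  updated: d(B,CO)=73/2, d(CO,F)=49/2, d(CO,T)=25, d(CO,W)=41/2
2. join B+F (d=5, Q=-139) ⇒ BF; edges |B|=11/3, |F|=4/3
  updated: d(BF,CO)=28, d(BF,T)=31/2, d(BF,W)=21
3. join BF+CO (d=28, Q=-82) ⇒ BCFO; edges |BF|=47/4, |CO|=65/4
  updated: d(BCFO,T)=25/4, d(BCFO,W)=27/4
4. join BCFO+T (d=25/4, Q=-19) ⇒ BCFOT; edges |BCFO|=7/2, |T|=11/4
  updated: d(BCFOT,W)=13/4
5. join BCFOT+W (d=13/4) ⇒ BCFOTW; edges |BCFOT|=13/8, |W|=13/8
final tree: ((((B:11/3,F:4/3):47/4,(C:181/8,O:99/8):65/4):7/2,T:11/4):13/8,W:13/8)
total length: 155/2

C,O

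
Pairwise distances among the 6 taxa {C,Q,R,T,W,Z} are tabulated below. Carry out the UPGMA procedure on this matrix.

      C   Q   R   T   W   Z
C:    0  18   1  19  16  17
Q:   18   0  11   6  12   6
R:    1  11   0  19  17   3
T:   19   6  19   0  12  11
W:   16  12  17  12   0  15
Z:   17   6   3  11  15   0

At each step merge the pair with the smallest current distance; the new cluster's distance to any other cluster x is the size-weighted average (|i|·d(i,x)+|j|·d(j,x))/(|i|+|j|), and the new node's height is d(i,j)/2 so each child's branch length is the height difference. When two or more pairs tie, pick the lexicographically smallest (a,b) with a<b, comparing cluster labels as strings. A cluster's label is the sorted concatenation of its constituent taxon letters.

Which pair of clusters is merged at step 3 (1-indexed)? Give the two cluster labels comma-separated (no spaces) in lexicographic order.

QT,Z

1. join C+R (d=1) ⇒ CR; edges |C|=1/2, |R|=1/2
  updated: d(CR,Q)=29/2, d(CR,T)=19, d(CR,W)=33/2, d(CR,Z)=10
2. join Q+T (d=6) ⇒ QT; edges |Q|=3, |T|=3
  updated: d(CR,QT)=67/4, d(QT,W)=12, d(QT,Z)=17/2
3. join QT+Z (d=17/2) ⇒ QTZ; edges |QT|=5/4, |Z|=17/4
  updated: d(CR,QTZ)=29/2, d(QTZ,W)=13
4. join QTZ+W (d=13) ⇒ QTWZ; edges |QTZ|=9/4, |W|=13/2
  updated: d(CR,QTWZ)=15
5. join CR+QTWZ (d=15) ⇒ CQRTWZ; edges |CR|=7, |QTWZ|=1
final tree: ((C:1/2,R:1/2):7,(((Q:3,T:3):5/4,Z:17/4):9/4,W:13/2):1)
total length: 117/4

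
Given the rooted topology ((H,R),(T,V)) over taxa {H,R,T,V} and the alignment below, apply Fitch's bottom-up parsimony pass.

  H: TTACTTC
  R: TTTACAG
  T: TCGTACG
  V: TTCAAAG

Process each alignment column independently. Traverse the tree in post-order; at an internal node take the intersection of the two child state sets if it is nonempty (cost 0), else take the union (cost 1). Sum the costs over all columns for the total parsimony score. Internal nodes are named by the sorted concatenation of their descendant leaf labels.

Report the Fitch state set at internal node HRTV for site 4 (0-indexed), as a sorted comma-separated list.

site 0, node HR: H={T} ∩ R={T} → {T} (+0)
site 0, node TV: T={T} ∩ V={T} → {T} (+0)
site 0, node HRTV: HR={T} ∩ TV={T} → {T} (+0)
site 1, node HR: H={T} ∩ R={T} → {T} (+0)
site 1, node TV: T={C} ∪ V={T} → {C,T} (+1)
site 1, node HRTV: HR={T} ∩ TV={C,T} → {T} (+0)
site 2, node HR: H={A} ∪ R={T} → {A,T} (+1)
site 2, node TV: T={G} ∪ V={C} → {C,G} (+1)
site 2, node HRTV: HR={A,T} ∪ TV={C,G} → {A,C,G,T} (+1)
site 3, node HR: H={C} ∪ R={A} → {A,C} (+1)
site 3, node TV: T={T} ∪ V={A} → {A,T} (+1)
site 3, node HRTV: HR={A,C} ∩ TV={A,T} → {A} (+0)
site 4, node HR: H={T} ∪ R={C} → {C,T} (+1)
site 4, node TV: T={A} ∩ V={A} → {A} (+0)
site 4, node HRTV: HR={C,T} ∪ TV={A} → {A,C,T} (+1)
site 5, node HR: H={T} ∪ R={A} → {A,T} (+1)
site 5, node TV: T={C} ∪ V={A} → {A,C} (+1)
site 5, node HRTV: HR={A,T} ∩ TV={A,C} → {A} (+0)
site 6, node HR: H={C} ∪ R={G} → {C,G} (+1)
site 6, node TV: T={G} ∩ V={G} → {G} (+0)
site 6, node HRTV: HR={C,G} ∩ TV={G} → {G} (+0)
per-site changes: [0, 1, 3, 2, 2, 2, 1]; total = 11

A,C,T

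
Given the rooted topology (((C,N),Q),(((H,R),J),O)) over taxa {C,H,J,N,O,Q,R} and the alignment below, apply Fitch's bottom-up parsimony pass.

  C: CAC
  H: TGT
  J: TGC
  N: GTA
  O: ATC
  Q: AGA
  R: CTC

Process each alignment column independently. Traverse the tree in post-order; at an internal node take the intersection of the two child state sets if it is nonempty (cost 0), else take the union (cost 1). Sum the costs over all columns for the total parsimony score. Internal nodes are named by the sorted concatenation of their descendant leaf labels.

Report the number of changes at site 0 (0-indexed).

[col 0] CN: children C:{C}, N:{G} ∪→ {C,G}; cost 1
[col 0] CNQ: children CN:{C,G}, Q:{A} ∪→ {A,C,G}; cost 1
[col 0] HR: children H:{T}, R:{C} ∪→ {C,T}; cost 1
[col 0] HJR: children HR:{C,T}, J:{T} ∩→ {T}; cost 0
[col 0] HJOR: children HJR:{T}, O:{A} ∪→ {A,T}; cost 1
[col 0] CHJNOQR: children CNQ:{A,C,G}, HJOR:{A,T} ∩→ {A}; cost 0
[col 1] CN: children C:{A}, N:{T} ∪→ {A,T}; cost 1
[col 1] CNQ: children CN:{A,T}, Q:{G} ∪→ {A,G,T}; cost 1
[col 1] HR: children H:{G}, R:{T} ∪→ {G,T}; cost 1
[col 1] HJR: children HR:{G,T}, J:{G} ∩→ {G}; cost 0
[col 1] HJOR: children HJR:{G}, O:{T} ∪→ {G,T}; cost 1
[col 1] CHJNOQR: children CNQ:{A,G,T}, HJOR:{G,T} ∩→ {G,T}; cost 0
[col 2] CN: children C:{C}, N:{A} ∪→ {A,C}; cost 1
[col 2] CNQ: children CN:{A,C}, Q:{A} ∩→ {A}; cost 0
[col 2] HR: children H:{T}, R:{C} ∪→ {C,T}; cost 1
[col 2] HJR: children HR:{C,T}, J:{C} ∩→ {C}; cost 0
[col 2] HJOR: children HJR:{C}, O:{C} ∩→ {C}; cost 0
[col 2] CHJNOQR: children CNQ:{A}, HJOR:{C} ∪→ {A,C}; cost 1
per-site changes: [4, 4, 3]; total = 11

4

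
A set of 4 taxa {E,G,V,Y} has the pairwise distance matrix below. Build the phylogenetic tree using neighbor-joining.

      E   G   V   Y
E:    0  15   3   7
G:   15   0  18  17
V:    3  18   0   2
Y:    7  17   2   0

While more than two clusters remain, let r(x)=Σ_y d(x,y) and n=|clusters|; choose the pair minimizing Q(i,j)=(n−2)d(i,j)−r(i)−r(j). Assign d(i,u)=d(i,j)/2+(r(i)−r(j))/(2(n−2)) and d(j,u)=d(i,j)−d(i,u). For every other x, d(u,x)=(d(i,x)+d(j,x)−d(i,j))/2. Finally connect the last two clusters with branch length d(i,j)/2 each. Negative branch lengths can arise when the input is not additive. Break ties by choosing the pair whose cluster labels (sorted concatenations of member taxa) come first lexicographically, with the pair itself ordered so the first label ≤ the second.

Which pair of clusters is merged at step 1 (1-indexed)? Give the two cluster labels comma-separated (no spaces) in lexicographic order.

iteration 1: select E,G (d=15, Q=-45); attach at lengths (5/4, 55/4); label the merged cluster EG
  updated: d(EG,V)=3, d(EG,Y)=9/2
iteration 2: select EG,V (d=3, Q=-19/2); attach at lengths (11/4, 1/4); label the merged cluster EGV
  updated: d(EGV,Y)=7/4
iteration 3: select EGV,Y (d=7/4); attach at lengths (7/8, 7/8); label the merged cluster EGVY
final tree: (((E:5/4,G:55/4):11/4,V:1/4):7/8,Y:7/8)
total length: 79/4

E,G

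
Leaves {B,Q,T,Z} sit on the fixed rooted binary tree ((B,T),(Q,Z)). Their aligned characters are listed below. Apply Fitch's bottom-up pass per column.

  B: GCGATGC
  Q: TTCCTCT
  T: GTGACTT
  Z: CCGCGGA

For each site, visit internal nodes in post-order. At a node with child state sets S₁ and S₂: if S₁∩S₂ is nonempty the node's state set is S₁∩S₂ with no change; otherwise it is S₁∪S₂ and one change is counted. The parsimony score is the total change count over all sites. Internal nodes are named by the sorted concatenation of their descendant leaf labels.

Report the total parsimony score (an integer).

12

site 0, node BT: B={G} ∩ T={G} → {G} (+0)
site 0, node QZ: Q={T} ∪ Z={C} → {C,T} (+1)
site 0, node BQTZ: BT={G} ∪ QZ={C,T} → {C,G,T} (+1)
site 1, node BT: B={C} ∪ T={T} → {C,T} (+1)
site 1, node QZ: Q={T} ∪ Z={C} → {C,T} (+1)
site 1, node BQTZ: BT={C,T} ∩ QZ={C,T} → {C,T} (+0)
site 2, node BT: B={G} ∩ T={G} → {G} (+0)
site 2, node QZ: Q={C} ∪ Z={G} → {C,G} (+1)
site 2, node BQTZ: BT={G} ∩ QZ={C,G} → {G} (+0)
site 3, node BT: B={A} ∩ T={A} → {A} (+0)
site 3, node QZ: Q={C} ∩ Z={C} → {C} (+0)
site 3, node BQTZ: BT={A} ∪ QZ={C} → {A,C} (+1)
site 4, node BT: B={T} ∪ T={C} → {C,T} (+1)
site 4, node QZ: Q={T} ∪ Z={G} → {G,T} (+1)
site 4, node BQTZ: BT={C,T} ∩ QZ={G,T} → {T} (+0)
site 5, node BT: B={G} ∪ T={T} → {G,T} (+1)
site 5, node QZ: Q={C} ∪ Z={G} → {C,G} (+1)
site 5, node BQTZ: BT={G,T} ∩ QZ={C,G} → {G} (+0)
site 6, node BT: B={C} ∪ T={T} → {C,T} (+1)
site 6, node QZ: Q={T} ∪ Z={A} → {A,T} (+1)
site 6, node BQTZ: BT={C,T} ∩ QZ={A,T} → {T} (+0)
per-site changes: [2, 2, 1, 1, 2, 2, 2]; total = 12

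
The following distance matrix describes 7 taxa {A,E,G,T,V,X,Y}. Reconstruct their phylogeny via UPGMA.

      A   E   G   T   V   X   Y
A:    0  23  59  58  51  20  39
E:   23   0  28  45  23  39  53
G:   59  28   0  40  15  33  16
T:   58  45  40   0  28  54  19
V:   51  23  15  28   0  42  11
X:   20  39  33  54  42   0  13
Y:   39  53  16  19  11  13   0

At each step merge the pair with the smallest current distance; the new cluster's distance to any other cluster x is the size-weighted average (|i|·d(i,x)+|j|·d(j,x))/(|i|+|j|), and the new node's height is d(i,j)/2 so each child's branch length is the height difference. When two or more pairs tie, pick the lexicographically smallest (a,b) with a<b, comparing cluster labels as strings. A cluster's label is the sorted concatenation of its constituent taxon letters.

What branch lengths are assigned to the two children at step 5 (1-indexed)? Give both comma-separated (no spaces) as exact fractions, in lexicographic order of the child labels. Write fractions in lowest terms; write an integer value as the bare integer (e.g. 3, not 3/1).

iteration 1: select V,Y (d=11); attach at lengths (11/2, 11/2); label the merged cluster VY
  updated: d(A,VY)=45, d(E,VY)=38, d(G,VY)=31/2, d(T,VY)=47/2, d(VY,X)=55/2
iteration 2: select G,VY (d=31/2); attach at lengths (31/4, 9/4); label the merged cluster GVY
  updated: d(A,GVY)=149/3, d(E,GVY)=104/3, d(GVY,T)=29, d(GVY,X)=88/3
iteration 3: select A,X (d=20); attach at lengths (10, 10); label the merged cluster AX
  updated: d(AX,E)=31, d(AX,GVY)=79/2, d(AX,T)=56
iteration 4: select GVY,T (d=29); attach at lengths (27/4, 29/2); label the merged cluster GTVY
  updated: d(AX,GTVY)=349/8, d(E,GTVY)=149/4
iteration 5: select AX,E (d=31); attach at lengths (11/2, 31/2); label the merged cluster AEX
  updated: d(AEX,GTVY)=83/2
iteration 6: select AEX,GTVY (d=83/2); attach at lengths (21/4, 25/4); label the merged cluster AEGTVXY
final tree: (((A:10,X:10):11/2,E:31/2):21/4,((G:31/4,(V:11/2,Y:11/2):9/4):27/4,T:29/2):25/4)
total length: 379/4

11/2,31/2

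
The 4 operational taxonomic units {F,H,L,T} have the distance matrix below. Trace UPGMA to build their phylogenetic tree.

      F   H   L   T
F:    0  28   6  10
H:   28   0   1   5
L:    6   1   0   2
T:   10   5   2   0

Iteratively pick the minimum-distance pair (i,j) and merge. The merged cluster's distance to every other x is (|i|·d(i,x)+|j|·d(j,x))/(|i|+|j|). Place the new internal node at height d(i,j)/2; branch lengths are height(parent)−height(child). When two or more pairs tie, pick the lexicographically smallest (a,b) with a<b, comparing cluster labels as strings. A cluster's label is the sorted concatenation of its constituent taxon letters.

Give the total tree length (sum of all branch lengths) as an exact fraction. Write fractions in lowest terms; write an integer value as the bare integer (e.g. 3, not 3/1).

203/12

step 1: merge (H,L) at d=1; branch lengths H→1/2, L→1/2; new cluster HL
  updated: d(F,HL)=17, d(HL,T)=7/2
step 2: merge (HL,T) at d=7/2; branch lengths HL→5/4, T→7/4; new cluster HLT
  updated: d(F,HLT)=44/3
step 3: merge (F,HLT) at d=44/3; branch lengths F→22/3, HLT→67/12; new cluster FHLT
final tree: (F:22/3,((H:1/2,L:1/2):5/4,T:7/4):67/12)
total length: 203/12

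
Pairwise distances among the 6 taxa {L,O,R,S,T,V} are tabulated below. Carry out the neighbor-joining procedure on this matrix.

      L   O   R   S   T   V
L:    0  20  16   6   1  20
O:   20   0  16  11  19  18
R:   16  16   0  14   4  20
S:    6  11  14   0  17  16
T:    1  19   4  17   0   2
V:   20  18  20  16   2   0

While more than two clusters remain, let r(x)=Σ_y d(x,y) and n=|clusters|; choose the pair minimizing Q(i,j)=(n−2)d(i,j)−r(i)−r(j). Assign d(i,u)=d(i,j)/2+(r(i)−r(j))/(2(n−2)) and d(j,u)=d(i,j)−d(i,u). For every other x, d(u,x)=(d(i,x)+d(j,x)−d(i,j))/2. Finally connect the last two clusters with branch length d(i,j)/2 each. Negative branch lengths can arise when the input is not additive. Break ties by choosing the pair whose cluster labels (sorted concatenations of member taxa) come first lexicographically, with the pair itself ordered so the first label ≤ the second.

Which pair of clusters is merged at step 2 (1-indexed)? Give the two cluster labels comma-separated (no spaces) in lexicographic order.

step 1: merge (T,V) at d=2, Q=-111; branch lengths T→-25/8, V→41/8; new cluster TV
  updated: d(L,TV)=19/2, d(O,TV)=35/2, d(R,TV)=11, d(S,TV)=31/2
step 2: merge (L,S) at d=6, Q=-80; branch lengths L→23/6, S→13/6; new cluster LS
  updated: d(LS,O)=25/2, d(LS,R)=12, d(LS,TV)=19/2
step 3: merge (LS,O) at d=25/2, Q=-55; branch lengths LS→13/4, O→37/4; new cluster LOS
  updated: d(LOS,R)=31/4, d(LOS,TV)=29/4
step 4: merge (LOS,R) at d=31/4, Q=-26; branch lengths LOS→2, R→23/4; new cluster LORS
  updated: d(LORS,TV)=21/4
step 5: merge (LORS,TV) at d=21/4; branch lengths LORS→21/8, TV→21/8; new cluster LORSTV
final tree: ((((L:23/6,S:13/6):13/4,O:37/4):2,R:23/4):21/8,(T:-25/8,V:41/8):21/8)
total length: 67/2

L,S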